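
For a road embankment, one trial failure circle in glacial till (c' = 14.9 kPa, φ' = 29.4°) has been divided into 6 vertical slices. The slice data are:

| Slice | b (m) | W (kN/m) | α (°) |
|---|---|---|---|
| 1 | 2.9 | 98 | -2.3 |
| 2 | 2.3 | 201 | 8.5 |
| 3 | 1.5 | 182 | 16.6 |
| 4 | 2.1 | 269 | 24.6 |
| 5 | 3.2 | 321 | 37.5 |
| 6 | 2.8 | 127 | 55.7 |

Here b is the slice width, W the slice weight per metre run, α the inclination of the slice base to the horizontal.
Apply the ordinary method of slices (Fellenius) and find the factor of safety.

Ordinary method of slices: FS = Σ[c'·Δl_i + (W_i cosα_i)·tanφ'] / Σ W_i sinα_i, with Δl_i = b_i / cosα_i.
Slice 1: Δl = 2.9/cos(-2.3°) = 2.902 m; N'_1 = 98·cos(-2.3°) = 97.9; c'Δl = 43.24; W sinα = -3.9
Slice 2: Δl = 2.3/cos8.5° = 2.326 m; N'_2 = 201·cos8.5° = 198.8; c'Δl = 34.65; W sinα = 29.7
Slice 3: Δl = 1.5/cos16.6° = 1.565 m; N'_3 = 182·cos16.6° = 174.4; c'Δl = 23.32; W sinα = 52.0
Slice 4: Δl = 2.1/cos24.6° = 2.310 m; N'_4 = 269·cos24.6° = 244.6; c'Δl = 34.41; W sinα = 112.0
Slice 5: Δl = 3.2/cos37.5° = 4.034 m; N'_5 = 321·cos37.5° = 254.7; c'Δl = 60.10; W sinα = 195.4
Slice 6: Δl = 2.8/cos55.7° = 4.969 m; N'_6 = 127·cos55.7° = 71.6; c'Δl = 74.03; W sinα = 104.9
Σc'Δl = 269.8 kN/m; ΣN' = 1041.9 kN/m; ΣW sinα = 490.1 kN/m
Resisting = 269.8 + 1041.9·tan29.4° = 269.8 + 587.1 = 856.9 kN/m
FS = 856.9 / 490.1 = 1.748

FS = 1.75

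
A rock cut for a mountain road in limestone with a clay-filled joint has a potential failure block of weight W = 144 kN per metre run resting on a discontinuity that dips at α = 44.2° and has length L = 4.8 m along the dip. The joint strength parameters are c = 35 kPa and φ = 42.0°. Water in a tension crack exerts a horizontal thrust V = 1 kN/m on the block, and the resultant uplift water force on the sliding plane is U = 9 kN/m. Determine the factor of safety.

Resolving the block weight along and normal to the plane and applying the Mohr–Coulomb strength on the joint:
N' = W cosα − U − V sinα = 144·cos44.2° − 9 − 1·sin44.2° = 93.5 kN/m
Driving force T = W sinα + V cosα = 144·sin44.2° + 1·cos44.2° = 101.1 kN/m
Resisting force R = c·L + N'·tanφ = 35·4.8 + 93.5·tan42.0° = 168.0 + 84.2 = 252.2 kN/m
FS = R / T = 252.2 / 101.1 = 2.495

FS = 2.49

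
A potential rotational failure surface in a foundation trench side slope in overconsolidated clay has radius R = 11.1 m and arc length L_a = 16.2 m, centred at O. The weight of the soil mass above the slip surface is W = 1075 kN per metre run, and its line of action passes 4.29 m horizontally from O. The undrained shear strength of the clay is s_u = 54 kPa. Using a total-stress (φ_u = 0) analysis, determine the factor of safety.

FS = 2.11

Taking moments about the centre O, the resisting moment is provided by the undrained shear strength acting along the arc:
M_R = s_u·L_a·R = 54·16.20·11.1 = 9710.3 kN·m/m
M_D = W·d = 1075·4.29 = 4611.8 kN·m/m
FS = M_R / M_D = 9710.3 / 4611.8 = 2.106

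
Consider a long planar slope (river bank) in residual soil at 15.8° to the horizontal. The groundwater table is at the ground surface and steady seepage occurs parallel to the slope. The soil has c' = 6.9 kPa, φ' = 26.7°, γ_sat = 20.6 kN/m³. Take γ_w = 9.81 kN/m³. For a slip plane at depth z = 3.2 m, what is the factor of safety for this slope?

With seepage parallel to the slope and the water table at the surface, the effective normal stress on the slip plane uses the buoyant unit weight γ' = γ_sat − γ_w while the driving shear stress uses γ_sat:
FS = [c' + γ' z cos²β tanφ'] / [γ_sat z sinβ cosβ]
γ' = 20.6 − 9.81 = 10.79 kN/m³
Numerator = 6.9 + 10.79·3.2·cos²15.8°·tan26.7° = 6.9 + 10.79·3.2·0.9259·0.5029 = 22.978 kPa
Denominator = 20.6·3.2·sin15.8°·cos15.8° = 20.6·3.2·0.2723·0.9622 = 17.271 kPa
FS = 22.978 / 17.271 = 1.330

FS = 1.33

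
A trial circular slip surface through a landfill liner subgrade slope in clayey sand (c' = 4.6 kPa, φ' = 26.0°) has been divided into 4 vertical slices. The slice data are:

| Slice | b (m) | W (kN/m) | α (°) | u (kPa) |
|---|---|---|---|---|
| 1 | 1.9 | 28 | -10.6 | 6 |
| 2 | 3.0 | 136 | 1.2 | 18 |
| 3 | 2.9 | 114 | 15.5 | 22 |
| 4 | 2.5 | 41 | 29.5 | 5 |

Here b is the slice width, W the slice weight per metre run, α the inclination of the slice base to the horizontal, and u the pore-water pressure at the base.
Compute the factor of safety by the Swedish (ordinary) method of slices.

Ordinary method of slices: FS = Σ[c'·Δl_i + (W_i cosα_i − u_i·Δl_i)·tanφ'] / Σ W_i sinα_i, with Δl_i = b_i / cosα_i.
Slice 1: Δl = 1.9/cos(-10.6°) = 1.933 m; N'_1 = 28·cos(-10.6°) − 6·1.933 = 15.9; c'Δl = 8.89; W sinα = -5.2
Slice 2: Δl = 3.0/cos1.2° = 3.001 m; N'_2 = 136·cos1.2° − 18·3.001 = 82.0; c'Δl = 13.80; W sinα = 2.8
Slice 3: Δl = 2.9/cos15.5° = 3.009 m; N'_3 = 114·cos15.5° − 22·3.009 = 43.6; c'Δl = 13.84; W sinα = 30.5
Slice 4: Δl = 2.5/cos29.5° = 2.872 m; N'_4 = 41·cos29.5° − 5·2.872 = 21.3; c'Δl = 13.21; W sinα = 20.2
Σc'Δl = 49.8 kN/m; ΣN' = 162.9 kN/m; ΣW sinα = 48.4 kN/m
Resisting = 49.8 + 162.9·tan26.0° = 49.8 + 79.4 = 129.2 kN/m
FS = 129.2 / 48.4 = 2.672

FS = 2.67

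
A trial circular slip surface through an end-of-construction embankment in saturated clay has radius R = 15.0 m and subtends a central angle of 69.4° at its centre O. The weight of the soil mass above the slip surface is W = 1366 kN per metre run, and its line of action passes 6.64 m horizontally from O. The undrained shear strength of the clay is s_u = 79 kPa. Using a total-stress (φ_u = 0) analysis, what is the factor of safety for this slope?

FS = 2.37

Taking moments about the centre O, the resisting moment is provided by the undrained shear strength acting along the arc:
Arc length L_a = R·θ = 15.0·(69.4°·π/180) = 15.0·1.2113 = 18.17 m
M_R = s_u·L_a·R = 79·18.17·15.0 = 21530.1 kN·m/m
M_D = W·d = 1366·6.64 = 9070.2 kN·m/m
FS = M_R / M_D = 21530.1 / 9070.2 = 2.374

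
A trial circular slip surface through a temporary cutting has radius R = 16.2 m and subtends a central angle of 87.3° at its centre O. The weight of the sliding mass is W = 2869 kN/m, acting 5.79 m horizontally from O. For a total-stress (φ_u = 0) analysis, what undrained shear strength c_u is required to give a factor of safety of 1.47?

FS = c_u·L_a·R / (W·d), so c_u = FS·W·d / (L_a·R).
Arc length L_a = R·θ = 16.2·(87.3°·π/180) = 16.2·1.5237 = 24.68 m
c_u = 1.47·2869·5.79 / (24.68·16.2) = 24418.9 / 399.87 = 61.07 kPa

c_u = 61.1 kPa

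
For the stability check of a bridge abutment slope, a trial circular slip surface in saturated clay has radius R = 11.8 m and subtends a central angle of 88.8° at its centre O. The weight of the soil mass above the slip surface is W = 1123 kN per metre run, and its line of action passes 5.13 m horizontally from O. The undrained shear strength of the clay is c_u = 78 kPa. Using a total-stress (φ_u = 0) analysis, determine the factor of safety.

Taking moments about the centre O, the resisting moment is provided by the undrained shear strength acting along the arc:
Arc length L_a = R·θ = 11.8·(88.8°·π/180) = 11.8·1.5499 = 18.29 m
M_R = c_u·L_a·R = 78·18.29·11.8 = 16832.5 kN·m/m
M_D = W·d = 1123·5.13 = 5761.0 kN·m/m
FS = M_R / M_D = 16832.5 / 5761.0 = 2.922

FS = 2.92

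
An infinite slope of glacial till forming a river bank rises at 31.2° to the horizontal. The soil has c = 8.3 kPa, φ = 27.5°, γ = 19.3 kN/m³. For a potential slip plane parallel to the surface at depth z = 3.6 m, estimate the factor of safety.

For an infinite slope with a slip plane parallel to the surface (no pore pressure): FS = [c + γz cos²β tanφ] / [γz sinβ cosβ].
γz = 19.3·3.6 = 69.48 kN/m²
Numerator = 8.3 + 69.48·cos²31.2°·tan27.5° = 8.3 + 69.48·0.7316·0.5206 = 34.763 kPa
Denominator = 69.48·sin31.2°·cos31.2° = 69.48·0.5180·0.8554 = 30.787 kPa
FS = 34.763 / 30.787 = 1.129

FS = 1.13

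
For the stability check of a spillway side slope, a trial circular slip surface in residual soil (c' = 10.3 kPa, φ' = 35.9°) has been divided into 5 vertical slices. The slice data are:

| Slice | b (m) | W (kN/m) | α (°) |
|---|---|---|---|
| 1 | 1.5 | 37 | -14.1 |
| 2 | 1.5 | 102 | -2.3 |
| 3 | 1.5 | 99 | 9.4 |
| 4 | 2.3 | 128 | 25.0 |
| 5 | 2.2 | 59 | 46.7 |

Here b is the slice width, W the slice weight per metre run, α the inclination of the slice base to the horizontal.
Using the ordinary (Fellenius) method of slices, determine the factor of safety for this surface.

FS = 3.90

Ordinary method of slices: FS = Σ[c'·Δl_i + (W_i cosα_i)·tanφ'] / Σ W_i sinα_i, with Δl_i = b_i / cosα_i.
Slice 1: Δl = 1.5/cos(-14.1°) = 1.547 m; N'_1 = 37·cos(-14.1°) = 35.9; c'Δl = 15.93; W sinα = -9.0
Slice 2: Δl = 1.5/cos(-2.3°) = 1.501 m; N'_2 = 102·cos(-2.3°) = 101.9; c'Δl = 15.46; W sinα = -4.1
Slice 3: Δl = 1.5/cos9.4° = 1.520 m; N'_3 = 99·cos9.4° = 97.7; c'Δl = 15.66; W sinα = 16.2
Slice 4: Δl = 2.3/cos25.0° = 2.538 m; N'_4 = 128·cos25.0° = 116.0; c'Δl = 26.14; W sinα = 54.1
Slice 5: Δl = 2.2/cos46.7° = 3.208 m; N'_5 = 59·cos46.7° = 40.5; c'Δl = 33.04; W sinα = 42.9
Σc'Δl = 106.2 kN/m; ΣN' = 391.9 kN/m; ΣW sinα = 100.1 kN/m
Resisting = 106.2 + 391.9·tan35.9° = 106.2 + 283.7 = 390.0 kN/m
FS = 390.0 / 100.1 = 3.896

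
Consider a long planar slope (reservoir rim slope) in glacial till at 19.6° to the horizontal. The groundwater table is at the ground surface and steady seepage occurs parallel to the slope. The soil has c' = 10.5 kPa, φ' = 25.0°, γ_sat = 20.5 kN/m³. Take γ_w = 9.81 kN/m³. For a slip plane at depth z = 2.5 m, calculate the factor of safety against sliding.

FS = 1.33

With seepage parallel to the slope and the water table at the surface, the effective normal stress on the slip plane uses the buoyant unit weight γ' = γ_sat − γ_w while the driving shear stress uses γ_sat:
FS = [c' + γ' z cos²β tanφ'] / [γ_sat z sinβ cosβ]
γ' = 20.5 − 9.81 = 10.69 kN/m³
Numerator = 10.5 + 10.69·2.5·cos²19.6°·tan25.0° = 10.5 + 10.69·2.5·0.8875·0.4663 = 21.560 kPa
Denominator = 20.5·2.5·sin19.6°·cos19.6° = 20.5·2.5·0.3355·0.9421 = 16.196 kPa
FS = 21.560 / 16.196 = 1.331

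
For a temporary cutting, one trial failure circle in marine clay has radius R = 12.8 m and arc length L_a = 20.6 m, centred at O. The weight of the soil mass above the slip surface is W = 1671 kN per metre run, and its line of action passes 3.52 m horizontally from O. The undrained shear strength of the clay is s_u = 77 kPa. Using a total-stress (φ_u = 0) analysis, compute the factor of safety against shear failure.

Taking moments about the centre O, the resisting moment is provided by the undrained shear strength acting along the arc:
M_R = s_u·L_a·R = 77·20.60·12.8 = 20303.4 kN·m/m
M_D = W·d = 1671·3.52 = 5881.9 kN·m/m
FS = M_R / M_D = 20303.4 / 5881.9 = 3.452

FS = 3.45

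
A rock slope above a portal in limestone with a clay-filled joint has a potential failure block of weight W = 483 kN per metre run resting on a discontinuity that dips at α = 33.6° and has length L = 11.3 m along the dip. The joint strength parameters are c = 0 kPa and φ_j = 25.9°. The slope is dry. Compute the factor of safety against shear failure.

Resolving the block weight along and normal to the plane and applying the Mohr–Coulomb strength on the joint:
N' = W cosα = 483·cos33.6° = 402.3 kN/m
Driving force T = W sinα = 483·sin33.6° = 267.3 kN/m
Resisting force R = c·L + N'·tanφ_j = 0·11.3 + 402.3·tan25.9° = 0.0 + 195.3 = 195.3 kN/m
FS = R / T = 195.3 / 267.3 = 0.731

FS = 0.73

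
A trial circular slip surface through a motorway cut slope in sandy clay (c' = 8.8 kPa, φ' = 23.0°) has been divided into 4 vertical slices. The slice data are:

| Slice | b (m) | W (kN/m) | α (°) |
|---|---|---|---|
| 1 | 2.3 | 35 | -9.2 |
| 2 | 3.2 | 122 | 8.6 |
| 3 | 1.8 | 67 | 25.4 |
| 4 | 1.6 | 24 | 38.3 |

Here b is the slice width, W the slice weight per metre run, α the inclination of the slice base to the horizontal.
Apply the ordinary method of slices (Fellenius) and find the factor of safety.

FS = 3.27

Ordinary method of slices: FS = Σ[c'·Δl_i + (W_i cosα_i)·tanφ'] / Σ W_i sinα_i, with Δl_i = b_i / cosα_i.
Slice 1: Δl = 2.3/cos(-9.2°) = 2.330 m; N'_1 = 35·cos(-9.2°) = 34.5; c'Δl = 20.50; W sinα = -5.6
Slice 2: Δl = 3.2/cos8.6° = 3.236 m; N'_2 = 122·cos8.6° = 120.6; c'Δl = 28.48; W sinα = 18.2
Slice 3: Δl = 1.8/cos25.4° = 1.993 m; N'_3 = 67·cos25.4° = 60.5; c'Δl = 17.54; W sinα = 28.7
Slice 4: Δl = 1.6/cos38.3° = 2.039 m; N'_4 = 24·cos38.3° = 18.8; c'Δl = 17.94; W sinα = 14.9
Σc'Δl = 84.5 kN/m; ΣN' = 234.5 kN/m; ΣW sinα = 56.3 kN/m
Resisting = 84.5 + 234.5·tan23.0° = 84.5 + 99.6 = 184.0 kN/m
FS = 184.0 / 56.3 = 3.271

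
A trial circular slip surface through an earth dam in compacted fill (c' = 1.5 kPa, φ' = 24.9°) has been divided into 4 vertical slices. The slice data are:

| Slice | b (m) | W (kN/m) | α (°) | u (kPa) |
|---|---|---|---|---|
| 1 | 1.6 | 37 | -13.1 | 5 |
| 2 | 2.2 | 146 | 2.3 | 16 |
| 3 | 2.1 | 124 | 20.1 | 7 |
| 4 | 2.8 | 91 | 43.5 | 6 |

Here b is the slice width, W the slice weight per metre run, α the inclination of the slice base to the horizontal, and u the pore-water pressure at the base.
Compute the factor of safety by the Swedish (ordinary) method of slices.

Ordinary method of slices: FS = Σ[c'·Δl_i + (W_i cosα_i − u_i·Δl_i)·tanφ'] / Σ W_i sinα_i, with Δl_i = b_i / cosα_i.
Slice 1: Δl = 1.6/cos(-13.1°) = 1.643 m; N'_1 = 37·cos(-13.1°) − 5·1.643 = 27.8; c'Δl = 2.46; W sinα = -8.4
Slice 2: Δl = 2.2/cos2.3° = 2.202 m; N'_2 = 146·cos2.3° − 16·2.202 = 110.7; c'Δl = 3.30; W sinα = 5.9
Slice 3: Δl = 2.1/cos20.1° = 2.236 m; N'_3 = 124·cos20.1° − 7·2.236 = 100.8; c'Δl = 3.35; W sinα = 42.6
Slice 4: Δl = 2.8/cos43.5° = 3.860 m; N'_4 = 91·cos43.5° − 6·3.860 = 42.8; c'Δl = 5.79; W sinα = 62.6
Σc'Δl = 14.9 kN/m; ΣN' = 282.1 kN/m; ΣW sinα = 102.7 kN/m
Resisting = 14.9 + 282.1·tan24.9° = 14.9 + 131.0 = 145.9 kN/m
FS = 145.9 / 102.7 = 1.420

FS = 1.42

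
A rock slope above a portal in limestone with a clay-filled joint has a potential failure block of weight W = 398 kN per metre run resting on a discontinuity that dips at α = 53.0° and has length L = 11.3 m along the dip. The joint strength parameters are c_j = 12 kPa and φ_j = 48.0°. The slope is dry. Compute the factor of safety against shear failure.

Resolving the block weight along and normal to the plane and applying the Mohr–Coulomb strength on the joint:
N' = W cosα = 398·cos53.0° = 239.5 kN/m
Driving force T = W sinα = 398·sin53.0° = 317.9 kN/m
Resisting force R = c_j·L + N'·tanφ_j = 12·11.3 + 239.5·tan48.0° = 135.6 + 266.0 = 401.6 kN/m
FS = R / T = 401.6 / 317.9 = 1.264

FS = 1.26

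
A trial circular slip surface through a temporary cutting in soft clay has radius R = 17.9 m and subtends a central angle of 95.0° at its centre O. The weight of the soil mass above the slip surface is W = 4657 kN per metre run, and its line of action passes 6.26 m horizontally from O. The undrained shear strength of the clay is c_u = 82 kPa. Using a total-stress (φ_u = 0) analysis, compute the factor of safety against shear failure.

Taking moments about the centre O, the resisting moment is provided by the undrained shear strength acting along the arc:
Arc length L_a = R·θ = 17.9·(95.0°·π/180) = 17.9·1.6581 = 29.68 m
M_R = c_u·L_a·R = 82·29.68·17.9 = 43563.3 kN·m/m
M_D = W·d = 4657·6.26 = 29152.8 kN·m/m
FS = M_R / M_D = 43563.3 / 29152.8 = 1.494

FS = 1.49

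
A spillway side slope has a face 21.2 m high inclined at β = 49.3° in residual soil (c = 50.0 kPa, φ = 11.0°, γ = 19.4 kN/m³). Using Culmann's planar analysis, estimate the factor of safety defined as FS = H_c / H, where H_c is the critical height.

FS = 1.68

H_c = (4c/γ) · sinβ cosφ / [1 − cos(β − φ)]
    = (4·50.0/19.4) · sin49.3°·cos11.0° / [1 − cos38.3°]
    = 10.309 · 0.7442 / 0.2152 = 35.65 m
FS = H_c / H = 35.65 / 21.2 = 1.681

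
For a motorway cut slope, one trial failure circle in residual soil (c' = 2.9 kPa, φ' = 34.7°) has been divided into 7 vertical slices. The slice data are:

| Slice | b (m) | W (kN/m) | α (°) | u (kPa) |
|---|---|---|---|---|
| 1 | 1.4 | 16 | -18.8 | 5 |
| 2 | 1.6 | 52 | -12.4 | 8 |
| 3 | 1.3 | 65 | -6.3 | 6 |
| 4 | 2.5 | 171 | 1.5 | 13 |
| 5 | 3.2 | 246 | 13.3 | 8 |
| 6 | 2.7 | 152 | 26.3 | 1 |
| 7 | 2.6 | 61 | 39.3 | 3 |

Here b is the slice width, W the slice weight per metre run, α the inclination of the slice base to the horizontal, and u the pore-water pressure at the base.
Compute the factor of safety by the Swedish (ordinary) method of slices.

Ordinary method of slices: FS = Σ[c'·Δl_i + (W_i cosα_i − u_i·Δl_i)·tanφ'] / Σ W_i sinα_i, with Δl_i = b_i / cosα_i.
Slice 1: Δl = 1.4/cos(-18.8°) = 1.479 m; N'_1 = 16·cos(-18.8°) − 5·1.479 = 7.8; c'Δl = 4.29; W sinα = -5.2
Slice 2: Δl = 1.6/cos(-12.4°) = 1.638 m; N'_2 = 52·cos(-12.4°) − 8·1.638 = 37.7; c'Δl = 4.75; W sinα = -11.2
Slice 3: Δl = 1.3/cos(-6.3°) = 1.308 m; N'_3 = 65·cos(-6.3°) − 6·1.308 = 56.8; c'Δl = 3.79; W sinα = -7.1
Slice 4: Δl = 2.5/cos1.5° = 2.501 m; N'_4 = 171·cos1.5° − 13·2.501 = 138.4; c'Δl = 7.25; W sinα = 4.5
Slice 5: Δl = 3.2/cos13.3° = 3.288 m; N'_5 = 246·cos13.3° − 8·3.288 = 213.1; c'Δl = 9.54; W sinα = 56.6
Slice 6: Δl = 2.7/cos26.3° = 3.012 m; N'_6 = 152·cos26.3° − 1·3.012 = 133.3; c'Δl = 8.73; W sinα = 67.3
Slice 7: Δl = 2.6/cos39.3° = 3.360 m; N'_7 = 61·cos39.3° − 3·3.360 = 37.1; c'Δl = 9.74; W sinα = 38.6
Σc'Δl = 48.1 kN/m; ΣN' = 624.1 kN/m; ΣW sinα = 143.6 kN/m
Resisting = 48.1 + 624.1·tan34.7° = 48.1 + 432.1 = 480.2 kN/m
FS = 480.2 / 143.6 = 3.344

FS = 3.34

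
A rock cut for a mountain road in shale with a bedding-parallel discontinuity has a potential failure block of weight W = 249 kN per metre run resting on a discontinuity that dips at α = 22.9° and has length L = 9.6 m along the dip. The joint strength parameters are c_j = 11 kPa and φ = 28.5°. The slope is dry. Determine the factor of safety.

FS = 2.38

Resolving the block weight along and normal to the plane and applying the Mohr–Coulomb strength on the joint:
N' = W cosα = 249·cos22.9° = 229.4 kN/m
Driving force T = W sinα = 249·sin22.9° = 96.9 kN/m
Resisting force R = c_j·L + N'·tanφ = 11·9.6 + 229.4·tan28.5° = 105.6 + 124.5 = 230.1 kN/m
FS = R / T = 230.1 / 96.9 = 2.375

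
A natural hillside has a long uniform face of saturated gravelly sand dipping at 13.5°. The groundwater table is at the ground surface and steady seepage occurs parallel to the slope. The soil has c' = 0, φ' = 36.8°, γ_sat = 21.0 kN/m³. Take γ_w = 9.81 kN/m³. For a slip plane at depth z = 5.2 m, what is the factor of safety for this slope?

With seepage parallel to the slope and the water table at the surface, the effective normal stress on the slip plane uses the buoyant unit weight γ' = γ_sat − γ_w while the driving shear stress uses γ_sat:
FS = [c' + γ' z cos²β tanφ'] / [γ_sat z sinβ cosβ]
(For c' = 0 this reduces to FS = (γ'/γ_sat)·tanφ'/tanβ.)
γ' = 21.0 − 9.81 = 11.19 kN/m³
Numerator = 0.0 + 11.19·5.2·cos²13.5°·tan36.8° = 0.0 + 11.19·5.2·0.9455·0.7481 = 41.158 kPa
Denominator = 21.0·5.2·sin13.5°·cos13.5° = 21.0·5.2·0.2334·0.9724 = 24.788 kPa
FS = 41.158 / 24.788 = 1.660

FS = 1.66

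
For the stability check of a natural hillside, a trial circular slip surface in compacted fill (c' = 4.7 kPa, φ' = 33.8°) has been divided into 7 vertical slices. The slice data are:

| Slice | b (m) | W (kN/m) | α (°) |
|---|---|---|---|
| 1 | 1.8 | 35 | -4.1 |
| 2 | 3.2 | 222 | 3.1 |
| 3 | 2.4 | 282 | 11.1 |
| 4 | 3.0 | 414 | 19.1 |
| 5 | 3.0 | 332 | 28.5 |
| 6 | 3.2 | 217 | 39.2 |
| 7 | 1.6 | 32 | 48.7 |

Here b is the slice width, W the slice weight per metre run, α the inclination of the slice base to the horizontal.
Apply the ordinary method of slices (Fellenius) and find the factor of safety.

Ordinary method of slices: FS = Σ[c'·Δl_i + (W_i cosα_i)·tanφ'] / Σ W_i sinα_i, with Δl_i = b_i / cosα_i.
Slice 1: Δl = 1.8/cos(-4.1°) = 1.805 m; N'_1 = 35·cos(-4.1°) = 34.9; c'Δl = 8.48; W sinα = -2.5
Slice 2: Δl = 3.2/cos3.1° = 3.205 m; N'_2 = 222·cos3.1° = 221.7; c'Δl = 15.06; W sinα = 12.0
Slice 3: Δl = 2.4/cos11.1° = 2.446 m; N'_3 = 282·cos11.1° = 276.7; c'Δl = 11.50; W sinα = 54.3
Slice 4: Δl = 3.0/cos19.1° = 3.175 m; N'_4 = 414·cos19.1° = 391.2; c'Δl = 14.92; W sinα = 135.5
Slice 5: Δl = 3.0/cos28.5° = 3.414 m; N'_5 = 332·cos28.5° = 291.8; c'Δl = 16.04; W sinα = 158.4
Slice 6: Δl = 3.2/cos39.2° = 4.129 m; N'_6 = 217·cos39.2° = 168.2; c'Δl = 19.41; W sinα = 137.2
Slice 7: Δl = 1.6/cos48.7° = 2.424 m; N'_7 = 32·cos48.7° = 21.1; c'Δl = 11.39; W sinα = 24.0
Σc'Δl = 96.8 kN/m; ΣN' = 1405.6 kN/m; ΣW sinα = 518.9 kN/m
Resisting = 96.8 + 1405.6·tan33.8° = 96.8 + 940.9 = 1037.8 kN/m
FS = 1037.8 / 518.9 = 2.000

FS = 2.00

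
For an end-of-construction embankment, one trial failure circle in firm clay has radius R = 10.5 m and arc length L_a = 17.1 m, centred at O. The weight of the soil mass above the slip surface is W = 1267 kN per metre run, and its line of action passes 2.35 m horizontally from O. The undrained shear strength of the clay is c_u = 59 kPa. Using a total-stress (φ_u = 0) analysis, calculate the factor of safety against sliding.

Taking moments about the centre O, the resisting moment is provided by the undrained shear strength acting along the arc:
M_R = c_u·L_a·R = 59·17.10·10.5 = 10593.5 kN·m/m
M_D = W·d = 1267·2.35 = 2977.5 kN·m/m
FS = M_R / M_D = 10593.5 / 2977.5 = 3.558

FS = 3.56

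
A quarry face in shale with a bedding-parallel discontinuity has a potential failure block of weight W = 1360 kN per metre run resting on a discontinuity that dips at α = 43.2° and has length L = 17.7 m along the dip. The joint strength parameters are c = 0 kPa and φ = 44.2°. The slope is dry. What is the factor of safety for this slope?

FS = 1.04

Resolving the block weight along and normal to the plane and applying the Mohr–Coulomb strength on the joint:
N' = W cosα = 1360·cos43.2° = 991.4 kN/m
Driving force T = W sinα = 1360·sin43.2° = 931.0 kN/m
Resisting force R = c·L + N'·tanφ = 0·17.7 + 991.4·tan44.2° = 0.0 + 964.1 = 964.1 kN/m
FS = R / T = 964.1 / 931.0 = 1.036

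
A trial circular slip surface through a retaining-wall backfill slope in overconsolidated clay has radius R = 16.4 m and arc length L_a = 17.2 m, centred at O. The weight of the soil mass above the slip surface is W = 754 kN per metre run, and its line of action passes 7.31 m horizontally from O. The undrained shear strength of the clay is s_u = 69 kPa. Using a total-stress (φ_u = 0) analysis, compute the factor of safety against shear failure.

FS = 3.53

Taking moments about the centre O, the resisting moment is provided by the undrained shear strength acting along the arc:
M_R = s_u·L_a·R = 69·17.20·16.4 = 19463.5 kN·m/m
M_D = W·d = 754·7.31 = 5511.7 kN·m/m
FS = M_R / M_D = 19463.5 / 5511.7 = 3.531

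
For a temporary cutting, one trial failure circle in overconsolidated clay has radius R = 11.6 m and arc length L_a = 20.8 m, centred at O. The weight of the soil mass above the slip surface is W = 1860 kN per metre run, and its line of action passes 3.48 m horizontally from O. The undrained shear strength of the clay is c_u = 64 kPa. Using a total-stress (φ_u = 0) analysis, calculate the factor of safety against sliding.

FS = 2.39

Taking moments about the centre O, the resisting moment is provided by the undrained shear strength acting along the arc:
M_R = c_u·L_a·R = 64·20.80·11.6 = 15441.9 kN·m/m
M_D = W·d = 1860·3.48 = 6472.8 kN·m/m
FS = M_R / M_D = 15441.9 / 6472.8 = 2.386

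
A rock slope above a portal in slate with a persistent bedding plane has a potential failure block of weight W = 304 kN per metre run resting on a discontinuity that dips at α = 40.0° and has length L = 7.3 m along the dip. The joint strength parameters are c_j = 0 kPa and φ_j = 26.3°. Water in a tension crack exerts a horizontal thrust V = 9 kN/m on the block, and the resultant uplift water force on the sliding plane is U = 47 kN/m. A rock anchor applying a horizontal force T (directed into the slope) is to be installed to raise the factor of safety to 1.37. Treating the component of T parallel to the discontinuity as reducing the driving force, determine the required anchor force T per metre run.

T = 138 kN/m

Resolving forces along and normal to the sliding plane, with the horizontal anchor force T adding T·sinα to the effective normal force and T·cosα acting up the plane against the driving force:
FS = [c_jL + (W cosα − U − V sinα + T sinα) tanφ_j] / [W sinα + V cosα − T cosα]
Without the anchor: N' = 180.1 kN/m, driving T_d = 202.3 kN/m, resisting R = 0·7.3 + 180.1·tan26.3° = 89.0 kN/m, FS = 0.44.
Setting FS = 1.37 and solving for T:
1.37·(202.3 − T cos40.0°) = 89.0 + T sin40.0°·tan26.3°
T·(sin40.0°·tan26.3° + 1.37·cos40.0°) = 1.37·202.3 − 89.0
T·(0.6428·0.4942 + 1.37·0.7660) = 277.2 − 89.0 = 188.1
T·1.3672 = 188.1
T = 137.6 kN/m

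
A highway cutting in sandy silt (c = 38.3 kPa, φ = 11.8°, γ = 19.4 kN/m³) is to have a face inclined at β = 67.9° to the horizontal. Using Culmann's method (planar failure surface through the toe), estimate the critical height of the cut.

Culmann's analysis gives the critical failure plane at α_cr = (β + φ)/2 = (67.9 + 11.8)/2 = 39.9°, and the critical height
H_c = (4c/γ) · sinβ cosφ / [1 − cos(β − φ)]
    = (4·38.3/19.4) · sin67.9°·cos11.8° / [1 − cos(56.1°)]
    = 7.897 · 0.9265·0.9789 / [1 − 0.5577]
    = 7.897 · 0.9069 / 0.4423
    = 16.19 m

H_c = 16.19 m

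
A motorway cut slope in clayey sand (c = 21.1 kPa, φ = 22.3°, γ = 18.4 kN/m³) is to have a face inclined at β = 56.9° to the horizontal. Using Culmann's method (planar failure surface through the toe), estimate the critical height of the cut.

H_c = 20.10 m

Culmann's analysis gives the critical failure plane at α_cr = (β + φ)/2 = (56.9 + 22.3)/2 = 39.6°, and the critical height
H_c = (4c/γ) · sinβ cosφ / [1 − cos(β − φ)]
    = (4·21.1/18.4) · sin56.9°·cos22.3° / [1 − cos(34.6°)]
    = 4.587 · 0.8377·0.9252 / [1 − 0.8231]
    = 4.587 · 0.7751 / 0.1769
    = 20.10 m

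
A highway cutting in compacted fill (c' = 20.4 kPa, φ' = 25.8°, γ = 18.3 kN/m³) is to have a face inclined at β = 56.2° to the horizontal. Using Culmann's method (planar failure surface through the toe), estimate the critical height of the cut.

H_c = 24.26 m

Culmann's analysis gives the critical failure plane at α_cr = (β + φ')/2 = (56.2 + 25.8)/2 = 41.0°, and the critical height
H_c = (4c'/γ) · sinβ cosφ' / [1 − cos(β − φ')]
    = (4·20.4/18.3) · sin56.2°·cos25.8° / [1 − cos(30.4°)]
    = 4.459 · 0.8310·0.9003 / [1 − 0.8625]
    = 4.459 · 0.7482 / 0.1375
    = 24.26 m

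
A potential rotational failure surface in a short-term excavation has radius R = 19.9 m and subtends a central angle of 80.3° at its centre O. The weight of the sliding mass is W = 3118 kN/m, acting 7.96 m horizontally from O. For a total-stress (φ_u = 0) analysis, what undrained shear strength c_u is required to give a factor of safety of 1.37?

FS = c_u·L_a·R / (W·d), so c_u = FS·W·d / (L_a·R).
Arc length L_a = R·θ = 19.9·(80.3°·π/180) = 19.9·1.4015 = 27.89 m
c_u = 1.37·3118·7.96 / (27.89·19.9) = 34002.4 / 555.01 = 61.26 kPa

c_u = 61.3 kPa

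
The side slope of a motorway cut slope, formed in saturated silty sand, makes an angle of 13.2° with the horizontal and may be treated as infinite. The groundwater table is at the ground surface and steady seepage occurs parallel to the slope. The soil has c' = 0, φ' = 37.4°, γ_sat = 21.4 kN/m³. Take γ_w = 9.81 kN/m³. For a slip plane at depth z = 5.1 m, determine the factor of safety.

FS = 1.77

With seepage parallel to the slope and the water table at the surface, the effective normal stress on the slip plane uses the buoyant unit weight γ' = γ_sat − γ_w while the driving shear stress uses γ_sat:
FS = [c' + γ' z cos²β tanφ'] / [γ_sat z sinβ cosβ]
(For c' = 0 this reduces to FS = (γ'/γ_sat)·tanφ'/tanβ.)
γ' = 21.4 − 9.81 = 11.59 kN/m³
Numerator = 0.0 + 11.59·5.1·cos²13.2°·tan37.4° = 0.0 + 11.59·5.1·0.9479·0.7646 = 42.836 kPa
Denominator = 21.4·5.1·sin13.2°·cos13.2° = 21.4·5.1·0.2284·0.9736 = 24.264 kPa
FS = 42.836 / 24.264 = 1.765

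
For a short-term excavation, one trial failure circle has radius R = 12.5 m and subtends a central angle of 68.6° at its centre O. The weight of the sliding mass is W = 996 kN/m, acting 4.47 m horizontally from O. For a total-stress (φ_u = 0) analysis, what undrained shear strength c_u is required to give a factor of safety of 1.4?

FS = c_u·L_a·R / (W·d), so c_u = FS·W·d / (L_a·R).
Arc length L_a = R·θ = 12.5·(68.6°·π/180) = 12.5·1.1973 = 14.97 m
c_u = 1.4·996·4.47 / (14.97·12.5) = 6233.0 / 187.08 = 33.32 kPa

c_u = 33.3 kPa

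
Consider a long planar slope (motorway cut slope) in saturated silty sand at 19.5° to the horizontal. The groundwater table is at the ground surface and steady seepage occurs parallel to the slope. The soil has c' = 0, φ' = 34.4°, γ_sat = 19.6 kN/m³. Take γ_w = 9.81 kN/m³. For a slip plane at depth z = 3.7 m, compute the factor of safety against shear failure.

With seepage parallel to the slope and the water table at the surface, the effective normal stress on the slip plane uses the buoyant unit weight γ' = γ_sat − γ_w while the driving shear stress uses γ_sat:
FS = [c' + γ' z cos²β tanφ'] / [γ_sat z sinβ cosβ]
(For c' = 0 this reduces to FS = (γ'/γ_sat)·tanφ'/tanβ.)
γ' = 19.6 − 9.81 = 9.79 kN/m³
Numerator = 0.0 + 9.79·3.7·cos²19.5°·tan34.4° = 0.0 + 9.79·3.7·0.8886·0.6847 = 22.039 kPa
Denominator = 19.6·3.7·sin19.5°·cos19.5° = 19.6·3.7·0.3338·0.9426 = 22.819 kPa
FS = 22.039 / 22.819 = 0.966

FS = 0.97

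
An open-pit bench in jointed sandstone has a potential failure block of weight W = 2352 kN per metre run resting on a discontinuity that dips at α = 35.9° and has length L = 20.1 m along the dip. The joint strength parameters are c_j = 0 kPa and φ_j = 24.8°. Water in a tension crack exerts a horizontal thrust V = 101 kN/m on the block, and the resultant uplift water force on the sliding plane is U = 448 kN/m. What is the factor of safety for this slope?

FS = 0.44

Resolving the block weight along and normal to the plane and applying the Mohr–Coulomb strength on the joint:
N' = W cosα − U − V sinα = 2352·cos35.9° − 448 − 101·sin35.9° = 1398.0 kN/m
Driving force T = W sinα + V cosα = 2352·sin35.9° + 101·cos35.9° = 1461.0 kN/m
Resisting force R = c_j·L + N'·tanφ_j = 0·20.1 + 1398.0·tan24.8° = 0.0 + 646.0 = 646.0 kN/m
FS = R / T = 646.0 / 1461.0 = 0.442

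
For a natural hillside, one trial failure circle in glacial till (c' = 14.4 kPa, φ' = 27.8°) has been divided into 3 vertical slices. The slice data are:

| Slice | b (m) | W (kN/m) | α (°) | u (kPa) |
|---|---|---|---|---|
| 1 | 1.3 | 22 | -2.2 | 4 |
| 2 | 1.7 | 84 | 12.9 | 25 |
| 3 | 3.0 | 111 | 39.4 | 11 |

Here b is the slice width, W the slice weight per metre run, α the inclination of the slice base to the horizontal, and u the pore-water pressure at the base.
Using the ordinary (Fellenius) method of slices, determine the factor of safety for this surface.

FS = 1.71

Ordinary method of slices: FS = Σ[c'·Δl_i + (W_i cosα_i − u_i·Δl_i)·tanφ'] / Σ W_i sinα_i, with Δl_i = b_i / cosα_i.
Slice 1: Δl = 1.3/cos(-2.2°) = 1.301 m; N'_1 = 22·cos(-2.2°) − 4·1.301 = 16.8; c'Δl = 18.73; W sinα = -0.8
Slice 2: Δl = 1.7/cos12.9° = 1.744 m; N'_2 = 84·cos12.9° − 25·1.744 = 38.3; c'Δl = 25.11; W sinα = 18.8
Slice 3: Δl = 3.0/cos39.4° = 3.882 m; N'_3 = 111·cos39.4° − 11·3.882 = 43.1; c'Δl = 55.91; W sinα = 70.5
Σc'Δl = 99.8 kN/m; ΣN' = 98.1 kN/m; ΣW sinα = 88.4 kN/m
Resisting = 99.8 + 98.1·tan27.8° = 99.8 + 51.7 = 151.5 kN/m
FS = 151.5 / 88.4 = 1.714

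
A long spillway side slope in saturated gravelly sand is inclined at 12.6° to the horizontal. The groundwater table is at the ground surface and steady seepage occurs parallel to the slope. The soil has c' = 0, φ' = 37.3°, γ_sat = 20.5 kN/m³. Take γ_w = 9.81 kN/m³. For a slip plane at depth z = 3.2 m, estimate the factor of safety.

With seepage parallel to the slope and the water table at the surface, the effective normal stress on the slip plane uses the buoyant unit weight γ' = γ_sat − γ_w while the driving shear stress uses γ_sat:
FS = [c' + γ' z cos²β tanφ'] / [γ_sat z sinβ cosβ]
(For c' = 0 this reduces to FS = (γ'/γ_sat)·tanφ'/tanβ.)
γ' = 20.5 − 9.81 = 10.69 kN/m³
Numerator = 0.0 + 10.69·3.2·cos²12.6°·tan37.3° = 0.0 + 10.69·3.2·0.9524·0.7618 = 24.819 kPa
Denominator = 20.5·3.2·sin12.6°·cos12.6° = 20.5·3.2·0.2181·0.9759 = 13.966 kPa
FS = 24.819 / 13.966 = 1.777

FS = 1.78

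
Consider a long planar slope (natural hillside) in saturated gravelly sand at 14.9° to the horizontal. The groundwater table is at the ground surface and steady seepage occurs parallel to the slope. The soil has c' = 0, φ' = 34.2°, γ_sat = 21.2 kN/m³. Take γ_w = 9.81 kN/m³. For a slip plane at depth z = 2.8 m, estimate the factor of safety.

FS = 1.37

With seepage parallel to the slope and the water table at the surface, the effective normal stress on the slip plane uses the buoyant unit weight γ' = γ_sat − γ_w while the driving shear stress uses γ_sat:
FS = [c' + γ' z cos²β tanφ'] / [γ_sat z sinβ cosβ]
(For c' = 0 this reduces to FS = (γ'/γ_sat)·tanφ'/tanβ.)
γ' = 21.2 − 9.81 = 11.39 kN/m³
Numerator = 0.0 + 11.39·2.8·cos²14.9°·tan34.2° = 0.0 + 11.39·2.8·0.9339·0.6796 = 20.241 kPa
Denominator = 21.2·2.8·sin14.9°·cos14.9° = 21.2·2.8·0.2571·0.9664 = 14.750 kPa
FS = 20.241 / 14.750 = 1.372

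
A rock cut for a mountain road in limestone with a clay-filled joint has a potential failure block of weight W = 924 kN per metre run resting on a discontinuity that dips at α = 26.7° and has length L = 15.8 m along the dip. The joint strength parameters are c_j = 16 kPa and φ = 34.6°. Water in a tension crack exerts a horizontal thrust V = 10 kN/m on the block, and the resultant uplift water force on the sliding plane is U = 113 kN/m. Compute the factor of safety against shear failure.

FS = 1.75

Resolving the block weight along and normal to the plane and applying the Mohr–Coulomb strength on the joint:
N' = W cosα − U − V sinα = 924·cos26.7° − 113 − 10·sin26.7° = 708.0 kN/m
Driving force T = W sinα + V cosα = 924·sin26.7° + 10·cos26.7° = 424.1 kN/m
Resisting force R = c_j·L + N'·tanφ = 16·15.8 + 708.0·tan34.6° = 252.8 + 488.4 = 741.2 kN/m
FS = R / T = 741.2 / 424.1 = 1.748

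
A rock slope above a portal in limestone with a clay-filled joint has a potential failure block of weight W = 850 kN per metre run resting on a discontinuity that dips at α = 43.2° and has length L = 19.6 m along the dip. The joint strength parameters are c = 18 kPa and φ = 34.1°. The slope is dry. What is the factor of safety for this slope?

FS = 1.33

Resolving the block weight along and normal to the plane and applying the Mohr–Coulomb strength on the joint:
N' = W cosα = 850·cos43.2° = 619.6 kN/m
Driving force T = W sinα = 850·sin43.2° = 581.9 kN/m
Resisting force R = c·L + N'·tanφ = 18·19.6 + 619.6·tan34.1° = 352.8 + 419.5 = 772.3 kN/m
FS = R / T = 772.3 / 581.9 = 1.327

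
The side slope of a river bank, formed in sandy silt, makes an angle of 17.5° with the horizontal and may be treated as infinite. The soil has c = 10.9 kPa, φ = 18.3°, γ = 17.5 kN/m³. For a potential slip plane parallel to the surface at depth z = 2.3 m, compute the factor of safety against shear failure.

For an infinite slope with a slip plane parallel to the surface (no pore pressure): FS = [c + γz cos²β tanφ] / [γz sinβ cosβ].
γz = 17.5·2.3 = 40.25 kN/m²
Numerator = 10.9 + 40.25·cos²17.5°·tan18.3° = 10.9 + 40.25·0.9096·0.3307 = 23.008 kPa
Denominator = 40.25·sin17.5°·cos17.5° = 40.25·0.3007·0.9537 = 11.543 kPa
FS = 23.008 / 11.543 = 1.993

FS = 1.99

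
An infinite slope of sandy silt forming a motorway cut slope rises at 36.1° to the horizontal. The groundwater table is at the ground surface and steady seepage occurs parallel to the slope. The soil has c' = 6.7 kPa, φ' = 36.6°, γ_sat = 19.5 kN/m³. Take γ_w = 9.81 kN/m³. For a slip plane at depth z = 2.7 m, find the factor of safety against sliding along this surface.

FS = 0.77

With seepage parallel to the slope and the water table at the surface, the effective normal stress on the slip plane uses the buoyant unit weight γ' = γ_sat − γ_w while the driving shear stress uses γ_sat:
FS = [c' + γ' z cos²β tanφ'] / [γ_sat z sinβ cosβ]
γ' = 19.5 − 9.81 = 9.69 kN/m³
Numerator = 6.7 + 9.69·2.7·cos²36.1°·tan36.6° = 6.7 + 9.69·2.7·0.6528·0.7427 = 19.385 kPa
Denominator = 19.5·2.7·sin36.1°·cos36.1° = 19.5·2.7·0.5892·0.8080 = 25.065 kPa
FS = 19.385 / 25.065 = 0.773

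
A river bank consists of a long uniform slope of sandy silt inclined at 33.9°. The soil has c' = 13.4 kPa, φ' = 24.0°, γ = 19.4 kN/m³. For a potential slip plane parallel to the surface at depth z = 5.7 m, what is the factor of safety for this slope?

FS = 0.92

For an infinite slope with a slip plane parallel to the surface (no pore pressure): FS = [c' + γz cos²β tanφ'] / [γz sinβ cosβ].
γz = 19.4·5.7 = 110.58 kN/m²
Numerator = 13.4 + 110.58·cos²33.9°·tan24.0° = 13.4 + 110.58·0.6889·0.4452 = 47.318 kPa
Denominator = 110.58·sin33.9°·cos33.9° = 110.58·0.5577·0.8300 = 51.191 kPa
FS = 47.318 / 51.191 = 0.924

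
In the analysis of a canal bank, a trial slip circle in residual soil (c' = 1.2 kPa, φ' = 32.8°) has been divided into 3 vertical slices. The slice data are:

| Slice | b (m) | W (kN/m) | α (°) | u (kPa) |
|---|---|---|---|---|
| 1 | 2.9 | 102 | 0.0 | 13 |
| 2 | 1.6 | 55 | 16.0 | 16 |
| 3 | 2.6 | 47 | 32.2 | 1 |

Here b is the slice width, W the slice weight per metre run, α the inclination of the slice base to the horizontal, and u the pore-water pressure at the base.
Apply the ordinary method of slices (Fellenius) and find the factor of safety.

Ordinary method of slices: FS = Σ[c'·Δl_i + (W_i cosα_i − u_i·Δl_i)·tanφ'] / Σ W_i sinα_i, with Δl_i = b_i / cosα_i.
Slice 1: Δl = 2.9/cos0.0° = 2.900 m; N'_1 = 102·cos0.0° − 13·2.900 = 64.3; c'Δl = 3.48; W sinα = 0.0
Slice 2: Δl = 1.6/cos16.0° = 1.664 m; N'_2 = 55·cos16.0° − 16·1.664 = 26.2; c'Δl = 2.00; W sinα = 15.2
Slice 3: Δl = 2.6/cos32.2° = 3.073 m; N'_3 = 47·cos32.2° − 1·3.073 = 36.7; c'Δl = 3.69; W sinα = 25.0
Σc'Δl = 9.2 kN/m; ΣN' = 127.2 kN/m; ΣW sinα = 40.2 kN/m
Resisting = 9.2 + 127.2·tan32.8° = 9.2 + 82.0 = 91.2 kN/m
FS = 91.2 / 40.2 = 2.267

FS = 2.27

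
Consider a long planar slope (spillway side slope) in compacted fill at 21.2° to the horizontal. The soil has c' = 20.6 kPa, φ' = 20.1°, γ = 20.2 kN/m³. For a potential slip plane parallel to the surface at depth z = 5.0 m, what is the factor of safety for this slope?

For an infinite slope with a slip plane parallel to the surface (no pore pressure): FS = [c' + γz cos²β tanφ'] / [γz sinβ cosβ].
γz = 20.2·5.0 = 101.00 kN/m²
Numerator = 20.6 + 101.00·cos²21.2°·tan20.1° = 20.6 + 101.00·0.8692·0.3659 = 52.727 kPa
Denominator = 101.00·sin21.2°·cos21.2° = 101.00·0.3616·0.9323 = 34.052 kPa
FS = 52.727 / 34.052 = 1.548

FS = 1.55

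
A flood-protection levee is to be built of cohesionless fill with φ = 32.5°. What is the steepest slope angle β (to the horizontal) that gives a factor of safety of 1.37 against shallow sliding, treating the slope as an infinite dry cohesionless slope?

For an infinite dry cohesionless slope FS = tanφ/tanβ, so tanβ = tanφ / FS.
tanβ = tan32.5° / 1.37 = 0.6371 / 1.37 = 0.4650
β = arctan(0.4650) = 24.94°

β = 24.9°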